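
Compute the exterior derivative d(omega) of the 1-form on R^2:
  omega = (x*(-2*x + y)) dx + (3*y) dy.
d(omega) = (-x) dx ∧ dy

For a 1-form omega = sum_i f_i dx_i, the exterior derivative is
  d(omega) = sum_{i < j} (∂f_j/∂x_i - ∂f_i/∂x_j) dx_i ∧ dx_j.
  coefficient of dx ∧ dy: ∂f_2/∂x - ∂f_1/∂y = ∂(3*y)/∂x - ∂(x*(-2*x + y))/∂y = -x
Assembling: d(omega) = (-x) dx ∧ dy.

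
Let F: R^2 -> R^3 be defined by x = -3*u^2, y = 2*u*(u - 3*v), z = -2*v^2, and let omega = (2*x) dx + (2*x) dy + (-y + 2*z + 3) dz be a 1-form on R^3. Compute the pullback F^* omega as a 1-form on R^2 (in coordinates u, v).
F^* omega = (12*u^2*(u + 3*v)) du + (36*u^3 + 8*u^2*v - 24*u*v^2 + 16*v^3 - 12*v) dv

Using F^*(f dg) = (f ∘ F) d(g ∘ F), substitute each coordinate x_i by F_i(u, v) in f_i, and replace dx_i by d F_i = (∂F_i/∂u) du + (∂F_i/∂v) dv.
  For the x component: f_1(F) = -6*u^2; d F_1 = (-6*u) du + (0) dv
  For the y component: f_2(F) = -6*u^2; d F_2 = (4*u - 6*v) du + (-6*u) dv
  For the z component: f_3(F) = -2*u^2 + 6*u*v - 4*v^2 + 3; d F_3 = (0) du + (-4*v) dv
Combining and collecting du, dv coefficients:
  coeff of du: 12*u^2*(u + 3*v)
  coeff of dv: 36*u^3 + 8*u^2*v - 24*u*v^2 + 16*v^3 - 12*v
F^* omega = (12*u^2*(u + 3*v)) du + (36*u^3 + 8*u^2*v - 24*u*v^2 + 16*v^3 - 12*v) dv.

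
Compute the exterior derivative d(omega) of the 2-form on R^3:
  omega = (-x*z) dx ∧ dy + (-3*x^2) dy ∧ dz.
d(omega) = (-7*x) dx ∧ dy ∧ dz

For a 2-form omega = sum_{i<j} g_{ij} dx_i ∧ dx_j, the exterior derivative is
  d(omega) = sum_{i<j} d(g_{ij}) ∧ dx_i ∧ dx_j = sum_{i<j, k} (∂g_{ij}/∂x_k) dx_k ∧ dx_i ∧ dx_j.
Expand each term, using dx_k ∧ dx_i ∧ dx_j = sgn(permutation) dx_{(a)} ∧ dx_{(b)} ∧ dx_{(c)} with (a < b < c) sorted:
  d(-x*z) includes (∂/∂z)(-x*z) dz = (-x) dz, which multiplied by dx ∧ dy gives (-x) dx ∧ dy ∧ dz
  d(-3*x^2) includes (∂/∂x)(-3*x^2) dx = (-6*x) dx, which multiplied by dy ∧ dz gives (-6*x) dx ∧ dy ∧ dz
Collecting like 3-forms: d(omega) = (-7*x) dx ∧ dy ∧ dz.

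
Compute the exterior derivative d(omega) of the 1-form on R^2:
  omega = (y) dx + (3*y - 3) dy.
d(omega) = (-1) dx ∧ dy

For a 1-form omega = sum_i f_i dx_i, the exterior derivative is
  d(omega) = sum_{i < j} (∂f_j/∂x_i - ∂f_i/∂x_j) dx_i ∧ dx_j.
  coefficient of dx ∧ dy: ∂f_2/∂x - ∂f_1/∂y = ∂(3*y - 3)/∂x - ∂(y)/∂y = -1
Assembling: d(omega) = (-1) dx ∧ dy.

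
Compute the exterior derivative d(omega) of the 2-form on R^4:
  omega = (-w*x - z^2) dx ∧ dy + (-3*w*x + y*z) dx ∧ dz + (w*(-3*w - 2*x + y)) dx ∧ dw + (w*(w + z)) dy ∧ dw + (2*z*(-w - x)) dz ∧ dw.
d(omega) = (-3*z) dx ∧ dy ∧ dz + (-w - x) dx ∧ dy ∧ dw + (-3*x - 2*z) dx ∧ dz ∧ dw + (-w) dy ∧ dz ∧ dw

For a 2-form omega = sum_{i<j} g_{ij} dx_i ∧ dx_j, the exterior derivative is
  d(omega) = sum_{i<j} d(g_{ij}) ∧ dx_i ∧ dx_j = sum_{i<j, k} (∂g_{ij}/∂x_k) dx_k ∧ dx_i ∧ dx_j.
Expand each term, using dx_k ∧ dx_i ∧ dx_j = sgn(permutation) dx_{(a)} ∧ dx_{(b)} ∧ dx_{(c)} with (a < b < c) sorted:
  d(-w*x - z^2) includes (∂/∂z)(-w*x - z^2) dz = (-2*z) dz, which multiplied by dx ∧ dy gives (-2*z) dx ∧ dy ∧ dz
  d(-w*x - z^2) includes (∂/∂w)(-w*x - z^2) dw = (-x) dw, which multiplied by dx ∧ dy gives (-x) dx ∧ dy ∧ dw
  d(-3*w*x + y*z) includes (∂/∂y)(-3*w*x + y*z) dy = (z) dy, which multiplied by dx ∧ dz gives (-z) dx ∧ dy ∧ dz
  d(-3*w*x + y*z) includes (∂/∂w)(-3*w*x + y*z) dw = (-3*x) dw, which multiplied by dx ∧ dz gives (-3*x) dx ∧ dz ∧ dw
  d(w*(-3*w - 2*x + y)) includes (∂/∂y)(w*(-3*w - 2*x + y)) dy = (w) dy, which multiplied by dx ∧ dw gives (-w) dx ∧ dy ∧ dw
  d(w*(w + z)) includes (∂/∂z)(w*(w + z)) dz = (w) dz, which multiplied by dy ∧ dw gives (-w) dy ∧ dz ∧ dw
  d(2*z*(-w - x)) includes (∂/∂x)(2*z*(-w - x)) dx = (-2*z) dx, which multiplied by dz ∧ dw gives (-2*z) dx ∧ dz ∧ dw
Collecting like 3-forms: d(omega) = (-3*z) dx ∧ dy ∧ dz + (-w - x) dx ∧ dy ∧ dw + (-3*x - 2*z) dx ∧ dz ∧ dw + (-w) dy ∧ dz ∧ dw.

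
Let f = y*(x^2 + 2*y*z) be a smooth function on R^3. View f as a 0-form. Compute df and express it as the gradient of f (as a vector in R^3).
df = (2*x*y) dx + (x^2 + 4*y*z) dy + (2*y^2) dz; grad f = (2*x*y, x^2 + 4*y*z, 2*y^2)

For a 0-form f, d f = (∂f/∂x) dx + (∂f/∂y) dy + (∂f/∂z) dz. The components of the vector representation are exactly the entries of grad f in Cartesian coordinates:
  ∂f/∂x = 2*x*y
  ∂f/∂y = x^2 + 4*y*z
  ∂f/∂z = 2*y^2.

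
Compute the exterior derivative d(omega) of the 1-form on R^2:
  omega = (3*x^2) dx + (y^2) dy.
d(omega) = 0

For a 1-form omega = sum_i f_i dx_i, the exterior derivative is
  d(omega) = sum_{i < j} (∂f_j/∂x_i - ∂f_i/∂x_j) dx_i ∧ dx_j.

Assembling: d(omega) = 0.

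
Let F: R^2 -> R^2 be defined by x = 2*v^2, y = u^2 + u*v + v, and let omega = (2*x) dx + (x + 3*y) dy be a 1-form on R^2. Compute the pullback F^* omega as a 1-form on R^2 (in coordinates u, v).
F^* omega = (6*u^3 + 9*u^2*v + 7*u*v^2 + 6*u*v + 2*v^3 + 3*v^2) du + (3*u^3 + 3*u^2*v + 3*u^2 + 2*u*v^2 + 6*u*v + 16*v^3 + 2*v^2 + 3*v) dv

Using F^*(f dg) = (f ∘ F) d(g ∘ F), substitute each coordinate x_i by F_i(u, v) in f_i, and replace dx_i by d F_i = (∂F_i/∂u) du + (∂F_i/∂v) dv.
  For the x component: f_1(F) = 4*v^2; d F_1 = (0) du + (4*v) dv
  For the y component: f_2(F) = 3*u^2 + 3*u*v + 2*v^2 + 3*v; d F_2 = (2*u + v) du + (u + 1) dv
Combining and collecting du, dv coefficients:
  coeff of du: 6*u^3 + 9*u^2*v + 7*u*v^2 + 6*u*v + 2*v^3 + 3*v^2
  coeff of dv: 3*u^3 + 3*u^2*v + 3*u^2 + 2*u*v^2 + 6*u*v + 16*v^3 + 2*v^2 + 3*v
F^* omega = (6*u^3 + 9*u^2*v + 7*u*v^2 + 6*u*v + 2*v^3 + 3*v^2) du + (3*u^3 + 3*u^2*v + 3*u^2 + 2*u*v^2 + 6*u*v + 16*v^3 + 2*v^2 + 3*v) dv.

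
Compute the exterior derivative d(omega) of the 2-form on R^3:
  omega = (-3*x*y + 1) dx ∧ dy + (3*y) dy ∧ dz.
d(omega) = 0

For a 2-form omega = sum_{i<j} g_{ij} dx_i ∧ dx_j, the exterior derivative is
  d(omega) = sum_{i<j} d(g_{ij}) ∧ dx_i ∧ dx_j = sum_{i<j, k} (∂g_{ij}/∂x_k) dx_k ∧ dx_i ∧ dx_j.
Expand each term, using dx_k ∧ dx_i ∧ dx_j = sgn(permutation) dx_{(a)} ∧ dx_{(b)} ∧ dx_{(c)} with (a < b < c) sorted:

Collecting like 3-forms: d(omega) = 0.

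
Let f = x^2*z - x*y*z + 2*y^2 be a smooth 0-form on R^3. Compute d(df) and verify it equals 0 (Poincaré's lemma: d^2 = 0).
d(df) = 0

Step 1: df = sum_i (∂f/∂x_i) dx_i = (z*(2*x - y)) dx + (-x*z + 4*y) dy + (x*(x - y)) dz.
Step 2: Apply d again. Using the 1-form formula, the coefficient of dx ∧ dy in d(df) is ∂^2 f/∂x ∂y - ∂^2 f/∂y ∂x = (-z) - (-z) = 0 (equality of mixed partials for smooth f).
Similarly for dx ∧ dz and dy ∧ dz — all coefficients vanish. So d(df) = 0.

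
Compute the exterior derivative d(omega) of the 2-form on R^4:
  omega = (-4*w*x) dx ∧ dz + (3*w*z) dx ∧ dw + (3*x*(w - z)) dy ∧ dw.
d(omega) = (-3*w - 4*x) dx ∧ dz ∧ dw + (3*w - 3*z) dx ∧ dy ∧ dw + (3*x) dy ∧ dz ∧ dw

For a 2-form omega = sum_{i<j} g_{ij} dx_i ∧ dx_j, the exterior derivative is
  d(omega) = sum_{i<j} d(g_{ij}) ∧ dx_i ∧ dx_j = sum_{i<j, k} (∂g_{ij}/∂x_k) dx_k ∧ dx_i ∧ dx_j.
Expand each term, using dx_k ∧ dx_i ∧ dx_j = sgn(permutation) dx_{(a)} ∧ dx_{(b)} ∧ dx_{(c)} with (a < b < c) sorted:
  d(-4*w*x) includes (∂/∂w)(-4*w*x) dw = (-4*x) dw, which multiplied by dx ∧ dz gives (-4*x) dx ∧ dz ∧ dw
  d(3*w*z) includes (∂/∂z)(3*w*z) dz = (3*w) dz, which multiplied by dx ∧ dw gives (-3*w) dx ∧ dz ∧ dw
  d(3*x*(w - z)) includes (∂/∂x)(3*x*(w - z)) dx = (3*w - 3*z) dx, which multiplied by dy ∧ dw gives (3*w - 3*z) dx ∧ dy ∧ dw
  d(3*x*(w - z)) includes (∂/∂z)(3*x*(w - z)) dz = (-3*x) dz, which multiplied by dy ∧ dw gives (3*x) dy ∧ dz ∧ dw
Collecting like 3-forms: d(omega) = (-3*w - 4*x) dx ∧ dz ∧ dw + (3*w - 3*z) dx ∧ dy ∧ dw + (3*x) dy ∧ dz ∧ dw.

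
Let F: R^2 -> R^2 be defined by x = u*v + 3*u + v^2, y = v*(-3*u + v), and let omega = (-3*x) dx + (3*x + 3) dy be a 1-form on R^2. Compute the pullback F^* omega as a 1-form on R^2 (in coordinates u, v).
F^* omega = (-12*u*v^2 - 45*u*v - 27*u - 12*v^3 - 9*v^2 - 9*v) du + (-12*u^2*v - 36*u^2 - 12*u*v^2 - 9*u + 6*v) dv

Using F^*(f dg) = (f ∘ F) d(g ∘ F), substitute each coordinate x_i by F_i(u, v) in f_i, and replace dx_i by d F_i = (∂F_i/∂u) du + (∂F_i/∂v) dv.
  For the x component: f_1(F) = -3*u*v - 9*u - 3*v^2; d F_1 = (v + 3) du + (u + 2*v) dv
  For the y component: f_2(F) = 3*u*v + 9*u + 3*v^2 + 3; d F_2 = (-3*v) du + (-3*u + 2*v) dv
Combining and collecting du, dv coefficients:
  coeff of du: -12*u*v^2 - 45*u*v - 27*u - 12*v^3 - 9*v^2 - 9*v
  coeff of dv: -12*u^2*v - 36*u^2 - 12*u*v^2 - 9*u + 6*v
F^* omega = (-12*u*v^2 - 45*u*v - 27*u - 12*v^3 - 9*v^2 - 9*v) du + (-12*u^2*v - 36*u^2 - 12*u*v^2 - 9*u + 6*v) dv.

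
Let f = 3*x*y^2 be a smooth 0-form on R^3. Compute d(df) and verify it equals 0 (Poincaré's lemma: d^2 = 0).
d(df) = 0

Step 1: df = sum_i (∂f/∂x_i) dx_i = (3*y^2) dx + (6*x*y) dy + (0) dz.
Step 2: Apply d again. Using the 1-form formula, the coefficient of dx ∧ dy in d(df) is ∂^2 f/∂x ∂y - ∂^2 f/∂y ∂x = (6*y) - (6*y) = 0 (equality of mixed partials for smooth f).
Similarly for dx ∧ dz and dy ∧ dz — all coefficients vanish. So d(df) = 0.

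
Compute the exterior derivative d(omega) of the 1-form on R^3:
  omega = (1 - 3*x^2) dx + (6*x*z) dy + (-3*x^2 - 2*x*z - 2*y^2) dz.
d(omega) = (6*z) dx ∧ dy + (-6*x - 2*z) dx ∧ dz + (-6*x - 4*y) dy ∧ dz

For a 1-form omega = sum_i f_i dx_i, the exterior derivative is
  d(omega) = sum_{i < j} (∂f_j/∂x_i - ∂f_i/∂x_j) dx_i ∧ dx_j.
  coefficient of dx ∧ dy: ∂f_2/∂x - ∂f_1/∂y = ∂(6*x*z)/∂x - ∂(1 - 3*x^2)/∂y = 6*z
  coefficient of dx ∧ dz: ∂f_3/∂x - ∂f_1/∂z = ∂(-3*x^2 - 2*x*z - 2*y^2)/∂x - ∂(1 - 3*x^2)/∂z = -6*x - 2*z
  coefficient of dy ∧ dz: ∂f_3/∂y - ∂f_2/∂z = ∂(-3*x^2 - 2*x*z - 2*y^2)/∂y - ∂(6*x*z)/∂z = -6*x - 4*y
Assembling: d(omega) = (6*z) dx ∧ dy + (-6*x - 2*z) dx ∧ dz + (-6*x - 4*y) dy ∧ dz.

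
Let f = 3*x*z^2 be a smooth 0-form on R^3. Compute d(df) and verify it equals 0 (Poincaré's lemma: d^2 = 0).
d(df) = 0

Step 1: df = sum_i (∂f/∂x_i) dx_i = (3*z^2) dx + (0) dy + (6*x*z) dz.
Step 2: Apply d again. Using the 1-form formula, the coefficient of dx ∧ dy in d(df) is ∂^2 f/∂x ∂y - ∂^2 f/∂y ∂x = (0) - (0) = 0 (equality of mixed partials for smooth f).
Similarly for dx ∧ dz and dy ∧ dz — all coefficients vanish. So d(df) = 0.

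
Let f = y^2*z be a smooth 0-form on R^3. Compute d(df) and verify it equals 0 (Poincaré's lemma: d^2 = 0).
d(df) = 0

Step 1: df = sum_i (∂f/∂x_i) dx_i = (0) dx + (2*y*z) dy + (y^2) dz.
Step 2: Apply d again. Using the 1-form formula, the coefficient of dx ∧ dy in d(df) is ∂^2 f/∂x ∂y - ∂^2 f/∂y ∂x = (0) - (0) = 0 (equality of mixed partials for smooth f).
Similarly for dx ∧ dz and dy ∧ dz — all coefficients vanish. So d(df) = 0.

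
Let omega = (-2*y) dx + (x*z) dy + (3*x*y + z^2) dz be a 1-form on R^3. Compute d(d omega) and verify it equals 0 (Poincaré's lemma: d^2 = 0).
d(d omega) = 0

Step 1: d omega = sum_{i<j} (∂f_j/∂x_i - ∂f_i/∂x_j) dx_i ∧ dx_j:
  coeff of dx ∧ dy: z + 2
  coeff of dx ∧ dz: 3*y
  coeff of dy ∧ dz: 2*x
Step 2: Apply d again to each 2-form coefficient. The only possible 3-form in R^3 is dx ∧ dy ∧ dz, with coefficient
  ∂(coeff of dy∧dz)/∂x - ∂(coeff of dx∧dz)/∂y + ∂(coeff of dx∧dy)/∂z
  = ∂/∂x (2*x) - ∂/∂y (3*y) + ∂/∂z (z + 2).
Each of these terms simplifies to sums of mixed partials that cancel in pairs. The result is 0 (by equality of mixed partials for smooth functions — Schwarz / Clairaut).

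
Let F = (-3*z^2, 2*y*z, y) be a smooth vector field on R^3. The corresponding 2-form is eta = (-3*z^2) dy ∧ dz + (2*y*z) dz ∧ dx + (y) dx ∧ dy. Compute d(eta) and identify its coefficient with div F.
d(eta) = (2*z) dx ∧ dy ∧ dz; div F = 2*z

For a 2-form in R^3 of the form above, applying d gives a 3-form with coefficient ∂P/∂x + ∂Q/∂y + ∂R/∂z:
  ∂P/∂x = 0
  ∂Q/∂y = 2*z
  ∂R/∂z = 0
Sum = 2*z, which is exactly div F.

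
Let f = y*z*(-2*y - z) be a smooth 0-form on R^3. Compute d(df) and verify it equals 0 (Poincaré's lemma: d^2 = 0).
d(df) = 0

Step 1: df = sum_i (∂f/∂x_i) dx_i = (0) dx + (z*(-4*y - z)) dy + (2*y*(-y - z)) dz.
Step 2: Apply d again. Using the 1-form formula, the coefficient of dx ∧ dy in d(df) is ∂^2 f/∂x ∂y - ∂^2 f/∂y ∂x = (0) - (0) = 0 (equality of mixed partials for smooth f).
Similarly for dx ∧ dz and dy ∧ dz — all coefficients vanish. So d(df) = 0.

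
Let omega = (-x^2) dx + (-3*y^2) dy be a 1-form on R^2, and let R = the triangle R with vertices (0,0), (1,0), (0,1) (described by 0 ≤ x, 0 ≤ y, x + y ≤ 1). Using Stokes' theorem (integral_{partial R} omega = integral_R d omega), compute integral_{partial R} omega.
integral_(partial R) omega = 0

Stokes: integral_partial_R omega = integral_R d omega with d omega = (∂Q/∂x - ∂P/∂y) dx ∧ dy.
  ∂Q/∂x = 0
  ∂P/∂y = 0
  integrand = ∂Q/∂x - ∂P/∂y = 0.
Integrating over R: integral_0^1 integral_0^{1-x} (0) dy dx = 0.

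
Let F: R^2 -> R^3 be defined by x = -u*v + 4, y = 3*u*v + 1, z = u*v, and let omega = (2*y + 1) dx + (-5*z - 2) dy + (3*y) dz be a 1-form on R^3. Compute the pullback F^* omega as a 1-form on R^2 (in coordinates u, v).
F^* omega = (6*v*(-2*u*v - 1)) du + (6*u*(-2*u*v - 1)) dv

Using F^*(f dg) = (f ∘ F) d(g ∘ F), substitute each coordinate x_i by F_i(u, v) in f_i, and replace dx_i by d F_i = (∂F_i/∂u) du + (∂F_i/∂v) dv.
  For the x component: f_1(F) = 6*u*v + 3; d F_1 = (-v) du + (-u) dv
  For the y component: f_2(F) = -5*u*v - 2; d F_2 = (3*v) du + (3*u) dv
  For the z component: f_3(F) = 9*u*v + 3; d F_3 = (v) du + (u) dv
Combining and collecting du, dv coefficients:
  coeff of du: 6*v*(-2*u*v - 1)
  coeff of dv: 6*u*(-2*u*v - 1)
F^* omega = (6*v*(-2*u*v - 1)) du + (6*u*(-2*u*v - 1)) dv.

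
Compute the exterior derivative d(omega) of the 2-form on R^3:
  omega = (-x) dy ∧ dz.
d(omega) = (-1) dx ∧ dy ∧ dz

For a 2-form omega = sum_{i<j} g_{ij} dx_i ∧ dx_j, the exterior derivative is
  d(omega) = sum_{i<j} d(g_{ij}) ∧ dx_i ∧ dx_j = sum_{i<j, k} (∂g_{ij}/∂x_k) dx_k ∧ dx_i ∧ dx_j.
Expand each term, using dx_k ∧ dx_i ∧ dx_j = sgn(permutation) dx_{(a)} ∧ dx_{(b)} ∧ dx_{(c)} with (a < b < c) sorted:
  d(-x) includes (∂/∂x)(-x) dx = (-1) dx, which multiplied by dy ∧ dz gives (-1) dx ∧ dy ∧ dz
Collecting like 3-forms: d(omega) = (-1) dx ∧ dy ∧ dz.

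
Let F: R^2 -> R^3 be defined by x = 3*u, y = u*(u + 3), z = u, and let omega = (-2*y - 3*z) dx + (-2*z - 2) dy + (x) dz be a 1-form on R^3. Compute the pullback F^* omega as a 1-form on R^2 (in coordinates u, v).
F^* omega = (-10*u^2 - 34*u - 6) du

Using F^*(f dg) = (f ∘ F) d(g ∘ F), substitute each coordinate x_i by F_i(u, v) in f_i, and replace dx_i by d F_i = (∂F_i/∂u) du + (∂F_i/∂v) dv.
  For the x component: f_1(F) = u*(-2*u - 9); d F_1 = (3) du + (0) dv
  For the y component: f_2(F) = -2*u - 2; d F_2 = (2*u + 3) du + (0) dv
  For the z component: f_3(F) = 3*u; d F_3 = (1) du + (0) dv
Combining and collecting du, dv coefficients:
  coeff of du: -10*u^2 - 34*u - 6
  coeff of dv: 0
F^* omega = (-10*u^2 - 34*u - 6) du.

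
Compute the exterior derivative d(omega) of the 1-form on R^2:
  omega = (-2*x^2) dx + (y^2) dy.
d(omega) = 0

For a 1-form omega = sum_i f_i dx_i, the exterior derivative is
  d(omega) = sum_{i < j} (∂f_j/∂x_i - ∂f_i/∂x_j) dx_i ∧ dx_j.

Assembling: d(omega) = 0.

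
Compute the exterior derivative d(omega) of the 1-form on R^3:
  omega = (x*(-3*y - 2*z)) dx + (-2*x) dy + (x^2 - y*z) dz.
d(omega) = (3*x - 2) dx ∧ dy + (4*x) dx ∧ dz + (-z) dy ∧ dz

For a 1-form omega = sum_i f_i dx_i, the exterior derivative is
  d(omega) = sum_{i < j} (∂f_j/∂x_i - ∂f_i/∂x_j) dx_i ∧ dx_j.
  coefficient of dx ∧ dy: ∂f_2/∂x - ∂f_1/∂y = ∂(-2*x)/∂x - ∂(x*(-3*y - 2*z))/∂y = 3*x - 2
  coefficient of dx ∧ dz: ∂f_3/∂x - ∂f_1/∂z = ∂(x^2 - y*z)/∂x - ∂(x*(-3*y - 2*z))/∂z = 4*x
  coefficient of dy ∧ dz: ∂f_3/∂y - ∂f_2/∂z = ∂(x^2 - y*z)/∂y - ∂(-2*x)/∂z = -z
Assembling: d(omega) = (3*x - 2) dx ∧ dy + (4*x) dx ∧ dz + (-z) dy ∧ dz.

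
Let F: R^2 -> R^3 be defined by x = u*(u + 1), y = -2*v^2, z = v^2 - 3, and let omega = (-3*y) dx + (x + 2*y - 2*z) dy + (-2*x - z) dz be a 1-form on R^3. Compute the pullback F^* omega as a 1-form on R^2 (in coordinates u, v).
F^* omega = (v^2*(12*u + 6)) du + (2*v*(-4*u^2 - 4*u + 11*v^2 - 9)) dv

Using F^*(f dg) = (f ∘ F) d(g ∘ F), substitute each coordinate x_i by F_i(u, v) in f_i, and replace dx_i by d F_i = (∂F_i/∂u) du + (∂F_i/∂v) dv.
  For the x component: f_1(F) = 6*v^2; d F_1 = (2*u + 1) du + (0) dv
  For the y component: f_2(F) = u^2 + u - 6*v^2 + 6; d F_2 = (0) du + (-4*v) dv
  For the z component: f_3(F) = -2*u^2 - 2*u - v^2 + 3; d F_3 = (0) du + (2*v) dv
Combining and collecting du, dv coefficients:
  coeff of du: v^2*(12*u + 6)
  coeff of dv: 2*v*(-4*u^2 - 4*u + 11*v^2 - 9)
F^* omega = (v^2*(12*u + 6)) du + (2*v*(-4*u^2 - 4*u + 11*v^2 - 9)) dv.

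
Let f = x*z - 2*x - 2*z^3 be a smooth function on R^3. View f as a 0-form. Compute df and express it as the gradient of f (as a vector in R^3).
df = (z - 2) dx + (0) dy + (x - 6*z^2) dz; grad f = (z - 2, 0, x - 6*z^2)

For a 0-form f, d f = (∂f/∂x) dx + (∂f/∂y) dy + (∂f/∂z) dz. The components of the vector representation are exactly the entries of grad f in Cartesian coordinates:
  ∂f/∂x = z - 2
  ∂f/∂y = 0
  ∂f/∂z = x - 6*z^2.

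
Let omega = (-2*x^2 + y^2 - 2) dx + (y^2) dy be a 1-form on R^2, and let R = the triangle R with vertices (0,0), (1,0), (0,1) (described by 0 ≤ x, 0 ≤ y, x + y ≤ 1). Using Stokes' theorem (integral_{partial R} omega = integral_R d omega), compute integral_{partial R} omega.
integral_(partial R) omega = -1/3

Stokes: integral_partial_R omega = integral_R d omega with d omega = (∂Q/∂x - ∂P/∂y) dx ∧ dy.
  ∂Q/∂x = 0
  ∂P/∂y = 2*y
  integrand = ∂Q/∂x - ∂P/∂y = -2*y.
Integrating over R: integral_0^1 integral_0^{1-x} (-2*y) dy dx = -1/3.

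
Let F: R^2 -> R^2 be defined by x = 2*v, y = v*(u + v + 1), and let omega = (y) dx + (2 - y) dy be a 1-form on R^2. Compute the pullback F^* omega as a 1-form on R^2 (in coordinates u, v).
F^* omega = (v*(-u*v - v^2 - v + 2)) du + (-u^2*v - 3*u*v^2 + 2*u - 2*v^3 - v^2 + 5*v + 2) dv

Using F^*(f dg) = (f ∘ F) d(g ∘ F), substitute each coordinate x_i by F_i(u, v) in f_i, and replace dx_i by d F_i = (∂F_i/∂u) du + (∂F_i/∂v) dv.
  For the x component: f_1(F) = v*(u + v + 1); d F_1 = (0) du + (2) dv
  For the y component: f_2(F) = -u*v - v^2 - v + 2; d F_2 = (v) du + (u + 2*v + 1) dv
Combining and collecting du, dv coefficients:
  coeff of du: v*(-u*v - v^2 - v + 2)
  coeff of dv: -u^2*v - 3*u*v^2 + 2*u - 2*v^3 - v^2 + 5*v + 2
F^* omega = (v*(-u*v - v^2 - v + 2)) du + (-u^2*v - 3*u*v^2 + 2*u - 2*v^3 - v^2 + 5*v + 2) dv.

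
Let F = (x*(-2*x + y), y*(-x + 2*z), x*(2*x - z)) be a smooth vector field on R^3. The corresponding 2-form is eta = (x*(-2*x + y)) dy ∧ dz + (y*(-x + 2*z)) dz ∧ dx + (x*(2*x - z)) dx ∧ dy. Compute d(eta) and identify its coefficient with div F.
d(eta) = (-6*x + y + 2*z) dx ∧ dy ∧ dz; div F = -6*x + y + 2*z

For a 2-form in R^3 of the form above, applying d gives a 3-form with coefficient ∂P/∂x + ∂Q/∂y + ∂R/∂z:
  ∂P/∂x = -4*x + y
  ∂Q/∂y = -x + 2*z
  ∂R/∂z = -x
Sum = -6*x + y + 2*z, which is exactly div F.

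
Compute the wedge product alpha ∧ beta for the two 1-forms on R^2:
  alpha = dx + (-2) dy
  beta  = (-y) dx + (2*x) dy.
alpha ∧ beta = (2*x - 2*y) dx ∧ dy

Distribute the wedge, using dx_i ∧ dx_j = -dx_j ∧ dx_i and dx_i ∧ dx_i = 0. For each pair (i, j) with i < j, the coefficient of dx_i ∧ dx_j in alpha ∧ beta is (alpha_i * beta_j - alpha_j * beta_i). Collecting: alpha ∧ beta = (2*x - 2*y) dx ∧ dy.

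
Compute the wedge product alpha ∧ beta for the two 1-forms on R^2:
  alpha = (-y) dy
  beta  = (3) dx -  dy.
alpha ∧ beta = (3*y) dx ∧ dy

Distribute the wedge, using dx_i ∧ dx_j = -dx_j ∧ dx_i and dx_i ∧ dx_i = 0. For each pair (i, j) with i < j, the coefficient of dx_i ∧ dx_j in alpha ∧ beta is (alpha_i * beta_j - alpha_j * beta_i). Collecting: alpha ∧ beta = (3*y) dx ∧ dy.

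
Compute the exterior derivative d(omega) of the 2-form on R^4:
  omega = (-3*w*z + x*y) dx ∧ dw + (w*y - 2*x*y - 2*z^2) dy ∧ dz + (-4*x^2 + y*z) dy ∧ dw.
d(omega) = (-9*x) dx ∧ dy ∧ dw + (3*w) dx ∧ dz ∧ dw + (-2*y) dx ∧ dy ∧ dz

For a 2-form omega = sum_{i<j} g_{ij} dx_i ∧ dx_j, the exterior derivative is
  d(omega) = sum_{i<j} d(g_{ij}) ∧ dx_i ∧ dx_j = sum_{i<j, k} (∂g_{ij}/∂x_k) dx_k ∧ dx_i ∧ dx_j.
Expand each term, using dx_k ∧ dx_i ∧ dx_j = sgn(permutation) dx_{(a)} ∧ dx_{(b)} ∧ dx_{(c)} with (a < b < c) sorted:
  d(-3*w*z + x*y) includes (∂/∂y)(-3*w*z + x*y) dy = (x) dy, which multiplied by dx ∧ dw gives (-x) dx ∧ dy ∧ dw
  d(-3*w*z + x*y) includes (∂/∂z)(-3*w*z + x*y) dz = (-3*w) dz, which multiplied by dx ∧ dw gives (3*w) dx ∧ dz ∧ dw
  d(w*y - 2*x*y - 2*z^2) includes (∂/∂x)(w*y - 2*x*y - 2*z^2) dx = (-2*y) dx, which multiplied by dy ∧ dz gives (-2*y) dx ∧ dy ∧ dz
  d(w*y - 2*x*y - 2*z^2) includes (∂/∂w)(w*y - 2*x*y - 2*z^2) dw = (y) dw, which multiplied by dy ∧ dz gives (y) dy ∧ dz ∧ dw
  d(-4*x^2 + y*z) includes (∂/∂x)(-4*x^2 + y*z) dx = (-8*x) dx, which multiplied by dy ∧ dw gives (-8*x) dx ∧ dy ∧ dw
  d(-4*x^2 + y*z) includes (∂/∂z)(-4*x^2 + y*z) dz = (y) dz, which multiplied by dy ∧ dw gives (-y) dy ∧ dz ∧ dw
Collecting like 3-forms: d(omega) = (-9*x) dx ∧ dy ∧ dw + (3*w) dx ∧ dz ∧ dw + (-2*y) dx ∧ dy ∧ dz.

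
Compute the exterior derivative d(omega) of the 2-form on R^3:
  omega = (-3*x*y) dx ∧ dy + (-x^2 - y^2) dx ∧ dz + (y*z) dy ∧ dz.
d(omega) = (2*y) dx ∧ dy ∧ dz

For a 2-form omega = sum_{i<j} g_{ij} dx_i ∧ dx_j, the exterior derivative is
  d(omega) = sum_{i<j} d(g_{ij}) ∧ dx_i ∧ dx_j = sum_{i<j, k} (∂g_{ij}/∂x_k) dx_k ∧ dx_i ∧ dx_j.
Expand each term, using dx_k ∧ dx_i ∧ dx_j = sgn(permutation) dx_{(a)} ∧ dx_{(b)} ∧ dx_{(c)} with (a < b < c) sorted:
  d(-x^2 - y^2) includes (∂/∂y)(-x^2 - y^2) dy = (-2*y) dy, which multiplied by dx ∧ dz gives (2*y) dx ∧ dy ∧ dz
Collecting like 3-forms: d(omega) = (2*y) dx ∧ dy ∧ dz.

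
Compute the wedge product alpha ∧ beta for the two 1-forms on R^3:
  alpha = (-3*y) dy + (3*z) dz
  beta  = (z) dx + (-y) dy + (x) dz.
alpha ∧ beta = (3*y*z) dx ∧ dy + (3*y*(-x + z)) dy ∧ dz + (-3*z^2) dx ∧ dz

Distribute the wedge, using dx_i ∧ dx_j = -dx_j ∧ dx_i and dx_i ∧ dx_i = 0. For each pair (i, j) with i < j, the coefficient of dx_i ∧ dx_j in alpha ∧ beta is (alpha_i * beta_j - alpha_j * beta_i). Collecting: alpha ∧ beta = (3*y*z) dx ∧ dy + (3*y*(-x + z)) dy ∧ dz + (-3*z^2) dx ∧ dz.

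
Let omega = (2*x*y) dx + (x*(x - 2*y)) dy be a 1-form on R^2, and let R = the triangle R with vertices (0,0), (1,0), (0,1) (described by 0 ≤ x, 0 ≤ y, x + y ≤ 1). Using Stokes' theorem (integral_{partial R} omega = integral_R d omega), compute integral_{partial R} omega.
integral_(partial R) omega = -1/3

Stokes: integral_partial_R omega = integral_R d omega with d omega = (∂Q/∂x - ∂P/∂y) dx ∧ dy.
  ∂Q/∂x = 2*x - 2*y
  ∂P/∂y = 2*x
  integrand = ∂Q/∂x - ∂P/∂y = -2*y.
Integrating over R: integral_0^1 integral_0^{1-x} (-2*y) dy dx = -1/3.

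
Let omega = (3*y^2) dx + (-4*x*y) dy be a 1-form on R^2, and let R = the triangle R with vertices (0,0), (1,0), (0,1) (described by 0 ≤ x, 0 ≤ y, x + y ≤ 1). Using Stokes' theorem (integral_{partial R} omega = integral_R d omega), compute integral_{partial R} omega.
integral_(partial R) omega = -5/3

Stokes: integral_partial_R omega = integral_R d omega with d omega = (∂Q/∂x - ∂P/∂y) dx ∧ dy.
  ∂Q/∂x = -4*y
  ∂P/∂y = 6*y
  integrand = ∂Q/∂x - ∂P/∂y = -10*y.
Integrating over R: integral_0^1 integral_0^{1-x} (-10*y) dy dx = -5/3.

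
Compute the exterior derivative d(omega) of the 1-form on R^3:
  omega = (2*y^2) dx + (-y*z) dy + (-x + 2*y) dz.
d(omega) = (-4*y) dx ∧ dy + (-1) dx ∧ dz + (y + 2) dy ∧ dz

For a 1-form omega = sum_i f_i dx_i, the exterior derivative is
  d(omega) = sum_{i < j} (∂f_j/∂x_i - ∂f_i/∂x_j) dx_i ∧ dx_j.
  coefficient of dx ∧ dy: ∂f_2/∂x - ∂f_1/∂y = ∂(-y*z)/∂x - ∂(2*y^2)/∂y = -4*y
  coefficient of dx ∧ dz: ∂f_3/∂x - ∂f_1/∂z = ∂(-x + 2*y)/∂x - ∂(2*y^2)/∂z = -1
  coefficient of dy ∧ dz: ∂f_3/∂y - ∂f_2/∂z = ∂(-x + 2*y)/∂y - ∂(-y*z)/∂z = y + 2
Assembling: d(omega) = (-4*y) dx ∧ dy + (-1) dx ∧ dz + (y + 2) dy ∧ dz.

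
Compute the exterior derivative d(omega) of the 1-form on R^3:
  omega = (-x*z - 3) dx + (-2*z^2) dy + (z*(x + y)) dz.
d(omega) = (x + z) dx ∧ dz + (5*z) dy ∧ dz

For a 1-form omega = sum_i f_i dx_i, the exterior derivative is
  d(omega) = sum_{i < j} (∂f_j/∂x_i - ∂f_i/∂x_j) dx_i ∧ dx_j.
  coefficient of dx ∧ dz: ∂f_3/∂x - ∂f_1/∂z = ∂(z*(x + y))/∂x - ∂(-x*z - 3)/∂z = x + z
  coefficient of dy ∧ dz: ∂f_3/∂y - ∂f_2/∂z = ∂(z*(x + y))/∂y - ∂(-2*z^2)/∂z = 5*z
Assembling: d(omega) = (x + z) dx ∧ dz + (5*z) dy ∧ dz.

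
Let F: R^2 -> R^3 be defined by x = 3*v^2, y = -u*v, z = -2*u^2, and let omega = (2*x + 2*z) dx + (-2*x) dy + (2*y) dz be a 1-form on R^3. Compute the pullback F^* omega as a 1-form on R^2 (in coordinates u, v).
F^* omega = (8*u^2*v + 6*v^3) du + (6*v*(-4*u^2 + u*v + 6*v^2)) dv

Using F^*(f dg) = (f ∘ F) d(g ∘ F), substitute each coordinate x_i by F_i(u, v) in f_i, and replace dx_i by d F_i = (∂F_i/∂u) du + (∂F_i/∂v) dv.
  For the x component: f_1(F) = -4*u^2 + 6*v^2; d F_1 = (0) du + (6*v) dv
  For the y component: f_2(F) = -6*v^2; d F_2 = (-v) du + (-u) dv
  For the z component: f_3(F) = -2*u*v; d F_3 = (-4*u) du + (0) dv
Combining and collecting du, dv coefficients:
  coeff of du: 8*u^2*v + 6*v^3
  coeff of dv: 6*v*(-4*u^2 + u*v + 6*v^2)
F^* omega = (8*u^2*v + 6*v^3) du + (6*v*(-4*u^2 + u*v + 6*v^2)) dv.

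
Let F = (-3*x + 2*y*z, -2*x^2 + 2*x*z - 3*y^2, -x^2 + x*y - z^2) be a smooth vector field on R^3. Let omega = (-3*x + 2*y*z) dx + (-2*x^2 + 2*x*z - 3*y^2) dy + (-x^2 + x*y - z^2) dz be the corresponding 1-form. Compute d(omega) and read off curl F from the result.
d(omega) = (-x) dy ∧ dz + (2*x + y) dz ∧ dx + (-4*x) dx ∧ dy; curl F = (-x, 2*x + y, -4*x)

d omega = sum_{i<j} (∂f_j/∂x_i - ∂f_i/∂x_j) dx_i ∧ dx_j. Under the identification (dy ∧ dz, dz ∧ dx, dx ∧ dy) ↔ (e_x, e_y, e_z), the coefficients are exactly the components of curl F. Compute:
  ∂R/∂y - ∂Q/∂z = (x) - (2*x) = -x
  ∂P/∂z - ∂R/∂x = (2*y) - (-2*x + y) = 2*x + y
  ∂Q/∂x - ∂P/∂y = (-4*x + 2*z) - (2*z) = -4*x.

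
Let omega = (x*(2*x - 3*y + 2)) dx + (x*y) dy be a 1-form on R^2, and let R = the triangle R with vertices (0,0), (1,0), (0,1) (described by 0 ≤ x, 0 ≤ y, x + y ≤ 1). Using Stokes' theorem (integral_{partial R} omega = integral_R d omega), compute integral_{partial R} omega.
integral_(partial R) omega = 2/3

Stokes: integral_partial_R omega = integral_R d omega with d omega = (∂Q/∂x - ∂P/∂y) dx ∧ dy.
  ∂Q/∂x = y
  ∂P/∂y = -3*x
  integrand = ∂Q/∂x - ∂P/∂y = 3*x + y.
Integrating over R: integral_0^1 integral_0^{1-x} (3*x + y) dy dx = 2/3.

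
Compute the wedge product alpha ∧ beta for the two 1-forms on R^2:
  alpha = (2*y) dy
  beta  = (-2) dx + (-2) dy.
alpha ∧ beta = (4*y) dx ∧ dy

Distribute the wedge, using dx_i ∧ dx_j = -dx_j ∧ dx_i and dx_i ∧ dx_i = 0. For each pair (i, j) with i < j, the coefficient of dx_i ∧ dx_j in alpha ∧ beta is (alpha_i * beta_j - alpha_j * beta_i). Collecting: alpha ∧ beta = (4*y) dx ∧ dy.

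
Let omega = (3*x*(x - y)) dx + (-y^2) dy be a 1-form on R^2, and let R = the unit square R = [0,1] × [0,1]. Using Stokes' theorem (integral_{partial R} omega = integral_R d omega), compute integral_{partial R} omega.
integral_(partial R) omega = 3/2

Stokes: integral_partial_R omega = integral_R d omega with d omega = (∂Q/∂x - ∂P/∂y) dx ∧ dy.
  ∂Q/∂x = 0
  ∂P/∂y = -3*x
  integrand = ∂Q/∂x - ∂P/∂y = 3*x.
Integrating over R: integral_0^1 integral_0^1 (3*x) dx dy = 3/2.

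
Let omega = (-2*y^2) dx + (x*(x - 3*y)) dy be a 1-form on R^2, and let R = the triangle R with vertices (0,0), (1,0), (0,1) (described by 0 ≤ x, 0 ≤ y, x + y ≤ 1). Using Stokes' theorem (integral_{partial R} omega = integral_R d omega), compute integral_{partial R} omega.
integral_(partial R) omega = 1/2

Stokes: integral_partial_R omega = integral_R d omega with d omega = (∂Q/∂x - ∂P/∂y) dx ∧ dy.
  ∂Q/∂x = 2*x - 3*y
  ∂P/∂y = -4*y
  integrand = ∂Q/∂x - ∂P/∂y = 2*x + y.
Integrating over R: integral_0^1 integral_0^{1-x} (2*x + y) dy dx = 1/2.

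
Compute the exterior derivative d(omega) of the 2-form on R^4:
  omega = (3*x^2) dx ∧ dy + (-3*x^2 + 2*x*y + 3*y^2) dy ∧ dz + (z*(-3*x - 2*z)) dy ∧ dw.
d(omega) = (-6*x + 2*y) dx ∧ dy ∧ dz + (-3*z) dx ∧ dy ∧ dw + (3*x + 4*z) dy ∧ dz ∧ dw

For a 2-form omega = sum_{i<j} g_{ij} dx_i ∧ dx_j, the exterior derivative is
  d(omega) = sum_{i<j} d(g_{ij}) ∧ dx_i ∧ dx_j = sum_{i<j, k} (∂g_{ij}/∂x_k) dx_k ∧ dx_i ∧ dx_j.
Expand each term, using dx_k ∧ dx_i ∧ dx_j = sgn(permutation) dx_{(a)} ∧ dx_{(b)} ∧ dx_{(c)} with (a < b < c) sorted:
  d(-3*x^2 + 2*x*y + 3*y^2) includes (∂/∂x)(-3*x^2 + 2*x*y + 3*y^2) dx = (-6*x + 2*y) dx, which multiplied by dy ∧ dz gives (-6*x + 2*y) dx ∧ dy ∧ dz
  d(z*(-3*x - 2*z)) includes (∂/∂x)(z*(-3*x - 2*z)) dx = (-3*z) dx, which multiplied by dy ∧ dw gives (-3*z) dx ∧ dy ∧ dw
  d(z*(-3*x - 2*z)) includes (∂/∂z)(z*(-3*x - 2*z)) dz = (-3*x - 4*z) dz, which multiplied by dy ∧ dw gives (3*x + 4*z) dy ∧ dz ∧ dw
Collecting like 3-forms: d(omega) = (-6*x + 2*y) dx ∧ dy ∧ dz + (-3*z) dx ∧ dy ∧ dw + (3*x + 4*z) dy ∧ dz ∧ dw.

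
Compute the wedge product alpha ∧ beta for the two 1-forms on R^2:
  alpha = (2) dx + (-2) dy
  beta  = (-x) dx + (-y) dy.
alpha ∧ beta = (-2*x - 2*y) dx ∧ dy

Distribute the wedge, using dx_i ∧ dx_j = -dx_j ∧ dx_i and dx_i ∧ dx_i = 0. For each pair (i, j) with i < j, the coefficient of dx_i ∧ dx_j in alpha ∧ beta is (alpha_i * beta_j - alpha_j * beta_i). Collecting: alpha ∧ beta = (-2*x - 2*y) dx ∧ dy.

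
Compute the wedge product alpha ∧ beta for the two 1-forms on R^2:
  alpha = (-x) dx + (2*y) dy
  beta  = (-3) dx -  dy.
alpha ∧ beta = (x + 6*y) dx ∧ dy

Distribute the wedge, using dx_i ∧ dx_j = -dx_j ∧ dx_i and dx_i ∧ dx_i = 0. For each pair (i, j) with i < j, the coefficient of dx_i ∧ dx_j in alpha ∧ beta is (alpha_i * beta_j - alpha_j * beta_i). Collecting: alpha ∧ beta = (x + 6*y) dx ∧ dy.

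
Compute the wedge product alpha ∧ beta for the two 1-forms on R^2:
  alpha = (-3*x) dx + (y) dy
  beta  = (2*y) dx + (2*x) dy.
alpha ∧ beta = (-6*x^2 - 2*y^2) dx ∧ dy

Distribute the wedge, using dx_i ∧ dx_j = -dx_j ∧ dx_i and dx_i ∧ dx_i = 0. For each pair (i, j) with i < j, the coefficient of dx_i ∧ dx_j in alpha ∧ beta is (alpha_i * beta_j - alpha_j * beta_i). Collecting: alpha ∧ beta = (-6*x^2 - 2*y^2) dx ∧ dy.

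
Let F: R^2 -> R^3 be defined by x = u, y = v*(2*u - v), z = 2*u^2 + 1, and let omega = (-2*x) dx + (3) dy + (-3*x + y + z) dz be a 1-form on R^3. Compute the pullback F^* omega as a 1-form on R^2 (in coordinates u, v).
F^* omega = (8*u^3 + 8*u^2*v - 12*u^2 - 4*u*v^2 + 2*u + 6*v) du + (6*u - 6*v) dv

Using F^*(f dg) = (f ∘ F) d(g ∘ F), substitute each coordinate x_i by F_i(u, v) in f_i, and replace dx_i by d F_i = (∂F_i/∂u) du + (∂F_i/∂v) dv.
  For the x component: f_1(F) = -2*u; d F_1 = (1) du + (0) dv
  For the y component: f_2(F) = 3; d F_2 = (2*v) du + (2*u - 2*v) dv
  For the z component: f_3(F) = 2*u^2 + 2*u*v - 3*u - v^2 + 1; d F_3 = (4*u) du + (0) dv
Combining and collecting du, dv coefficients:
  coeff of du: 8*u^3 + 8*u^2*v - 12*u^2 - 4*u*v^2 + 2*u + 6*v
  coeff of dv: 6*u - 6*v
F^* omega = (8*u^3 + 8*u^2*v - 12*u^2 - 4*u*v^2 + 2*u + 6*v) du + (6*u - 6*v) dv.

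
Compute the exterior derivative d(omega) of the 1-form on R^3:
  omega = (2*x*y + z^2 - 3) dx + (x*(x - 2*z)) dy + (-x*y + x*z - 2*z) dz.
d(omega) = (-2*z) dx ∧ dy + (-y - z) dx ∧ dz + (x) dy ∧ dz

For a 1-form omega = sum_i f_i dx_i, the exterior derivative is
  d(omega) = sum_{i < j} (∂f_j/∂x_i - ∂f_i/∂x_j) dx_i ∧ dx_j.
  coefficient of dx ∧ dy: ∂f_2/∂x - ∂f_1/∂y = ∂(x*(x - 2*z))/∂x - ∂(2*x*y + z^2 - 3)/∂y = -2*z
  coefficient of dx ∧ dz: ∂f_3/∂x - ∂f_1/∂z = ∂(-x*y + x*z - 2*z)/∂x - ∂(2*x*y + z^2 - 3)/∂z = -y - z
  coefficient of dy ∧ dz: ∂f_3/∂y - ∂f_2/∂z = ∂(-x*y + x*z - 2*z)/∂y - ∂(x*(x - 2*z))/∂z = x
Assembling: d(omega) = (-2*z) dx ∧ dy + (-y - z) dx ∧ dz + (x) dy ∧ dz.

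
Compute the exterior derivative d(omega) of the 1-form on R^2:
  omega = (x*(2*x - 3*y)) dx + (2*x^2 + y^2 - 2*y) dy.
d(omega) = (7*x) dx ∧ dy

For a 1-form omega = sum_i f_i dx_i, the exterior derivative is
  d(omega) = sum_{i < j} (∂f_j/∂x_i - ∂f_i/∂x_j) dx_i ∧ dx_j.
  coefficient of dx ∧ dy: ∂f_2/∂x - ∂f_1/∂y = ∂(2*x^2 + y^2 - 2*y)/∂x - ∂(x*(2*x - 3*y))/∂y = 7*x
Assembling: d(omega) = (7*x) dx ∧ dy.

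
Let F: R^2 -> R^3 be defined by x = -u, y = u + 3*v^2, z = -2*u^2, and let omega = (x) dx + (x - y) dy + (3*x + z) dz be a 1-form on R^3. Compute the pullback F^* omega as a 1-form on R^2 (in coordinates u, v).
F^* omega = (8*u^3 + 12*u^2 - u - 3*v^2) du + (-12*u*v - 18*v^3) dv

Using F^*(f dg) = (f ∘ F) d(g ∘ F), substitute each coordinate x_i by F_i(u, v) in f_i, and replace dx_i by d F_i = (∂F_i/∂u) du + (∂F_i/∂v) dv.
  For the x component: f_1(F) = -u; d F_1 = (-1) du + (0) dv
  For the y component: f_2(F) = -2*u - 3*v^2; d F_2 = (1) du + (6*v) dv
  For the z component: f_3(F) = u*(-2*u - 3); d F_3 = (-4*u) du + (0) dv
Combining and collecting du, dv coefficients:
  coeff of du: 8*u^3 + 12*u^2 - u - 3*v^2
  coeff of dv: -12*u*v - 18*v^3
F^* omega = (8*u^3 + 12*u^2 - u - 3*v^2) du + (-12*u*v - 18*v^3) dv.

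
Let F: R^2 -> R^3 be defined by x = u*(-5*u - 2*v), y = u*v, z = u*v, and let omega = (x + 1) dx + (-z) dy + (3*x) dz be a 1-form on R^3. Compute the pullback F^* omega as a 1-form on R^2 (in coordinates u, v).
F^* omega = (50*u^3 + 15*u^2*v - 3*u*v^2 - 10*u - 2*v) du + (u*(-5*u^2 - 3*u*v - 2)) dv

Using F^*(f dg) = (f ∘ F) d(g ∘ F), substitute each coordinate x_i by F_i(u, v) in f_i, and replace dx_i by d F_i = (∂F_i/∂u) du + (∂F_i/∂v) dv.
  For the x component: f_1(F) = -5*u^2 - 2*u*v + 1; d F_1 = (-10*u - 2*v) du + (-2*u) dv
  For the y component: f_2(F) = -u*v; d F_2 = (v) du + (u) dv
  For the z component: f_3(F) = 3*u*(-5*u - 2*v); d F_3 = (v) du + (u) dv
Combining and collecting du, dv coefficients:
  coeff of du: 50*u^3 + 15*u^2*v - 3*u*v^2 - 10*u - 2*v
  coeff of dv: u*(-5*u^2 - 3*u*v - 2)
F^* omega = (50*u^3 + 15*u^2*v - 3*u*v^2 - 10*u - 2*v) du + (u*(-5*u^2 - 3*u*v - 2)) dv.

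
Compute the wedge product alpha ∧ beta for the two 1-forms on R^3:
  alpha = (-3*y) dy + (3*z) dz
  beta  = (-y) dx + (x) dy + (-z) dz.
alpha ∧ beta = (-3*y^2) dx ∧ dy + (3*z*(-x + y)) dy ∧ dz + (3*y*z) dx ∧ dz

Distribute the wedge, using dx_i ∧ dx_j = -dx_j ∧ dx_i and dx_i ∧ dx_i = 0. For each pair (i, j) with i < j, the coefficient of dx_i ∧ dx_j in alpha ∧ beta is (alpha_i * beta_j - alpha_j * beta_i). Collecting: alpha ∧ beta = (-3*y^2) dx ∧ dy + (3*z*(-x + y)) dy ∧ dz + (3*y*z) dx ∧ dz.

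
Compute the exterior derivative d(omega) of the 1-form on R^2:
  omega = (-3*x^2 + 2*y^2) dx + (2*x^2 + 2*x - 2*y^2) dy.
d(omega) = (4*x - 4*y + 2) dx ∧ dy

For a 1-form omega = sum_i f_i dx_i, the exterior derivative is
  d(omega) = sum_{i < j} (∂f_j/∂x_i - ∂f_i/∂x_j) dx_i ∧ dx_j.
  coefficient of dx ∧ dy: ∂f_2/∂x - ∂f_1/∂y = ∂(2*x^2 + 2*x - 2*y^2)/∂x - ∂(-3*x^2 + 2*y^2)/∂y = 4*x - 4*y + 2
Assembling: d(omega) = (4*x - 4*y + 2) dx ∧ dy.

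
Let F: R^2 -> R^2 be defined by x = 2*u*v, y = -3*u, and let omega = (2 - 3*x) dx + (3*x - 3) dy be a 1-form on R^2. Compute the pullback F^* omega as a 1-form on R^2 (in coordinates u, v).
F^* omega = (-12*u*v^2 - 18*u*v + 4*v + 9) du + (4*u*(-3*u*v + 1)) dv

Using F^*(f dg) = (f ∘ F) d(g ∘ F), substitute each coordinate x_i by F_i(u, v) in f_i, and replace dx_i by d F_i = (∂F_i/∂u) du + (∂F_i/∂v) dv.
  For the x component: f_1(F) = -6*u*v + 2; d F_1 = (2*v) du + (2*u) dv
  For the y component: f_2(F) = 6*u*v - 3; d F_2 = (-3) du + (0) dv
Combining and collecting du, dv coefficients:
  coeff of du: -12*u*v^2 - 18*u*v + 4*v + 9
  coeff of dv: 4*u*(-3*u*v + 1)
F^* omega = (-12*u*v^2 - 18*u*v + 4*v + 9) du + (4*u*(-3*u*v + 1)) dv.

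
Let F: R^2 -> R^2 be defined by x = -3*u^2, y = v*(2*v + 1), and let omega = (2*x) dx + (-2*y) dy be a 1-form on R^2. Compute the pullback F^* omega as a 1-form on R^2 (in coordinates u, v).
F^* omega = (36*u^3) du + (2*v*(-8*v^2 - 6*v - 1)) dv

Using F^*(f dg) = (f ∘ F) d(g ∘ F), substitute each coordinate x_i by F_i(u, v) in f_i, and replace dx_i by d F_i = (∂F_i/∂u) du + (∂F_i/∂v) dv.
  For the x component: f_1(F) = -6*u^2; d F_1 = (-6*u) du + (0) dv
  For the y component: f_2(F) = 2*v*(-2*v - 1); d F_2 = (0) du + (4*v + 1) dv
Combining and collecting du, dv coefficients:
  coeff of du: 36*u^3
  coeff of dv: 2*v*(-8*v^2 - 6*v - 1)
F^* omega = (36*u^3) du + (2*v*(-8*v^2 - 6*v - 1)) dv.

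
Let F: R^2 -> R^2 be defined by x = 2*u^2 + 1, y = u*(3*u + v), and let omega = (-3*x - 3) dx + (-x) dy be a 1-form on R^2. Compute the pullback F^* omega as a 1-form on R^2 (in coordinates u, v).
F^* omega = (-36*u^3 - 2*u^2*v - 30*u - v) du + (-2*u^3 - u) dv

Using F^*(f dg) = (f ∘ F) d(g ∘ F), substitute each coordinate x_i by F_i(u, v) in f_i, and replace dx_i by d F_i = (∂F_i/∂u) du + (∂F_i/∂v) dv.
  For the x component: f_1(F) = -6*u^2 - 6; d F_1 = (4*u) du + (0) dv
  For the y component: f_2(F) = -2*u^2 - 1; d F_2 = (6*u + v) du + (u) dv
Combining and collecting du, dv coefficients:
  coeff of du: -36*u^3 - 2*u^2*v - 30*u - v
  coeff of dv: -2*u^3 - u
F^* omega = (-36*u^3 - 2*u^2*v - 30*u - v) du + (-2*u^3 - u) dv.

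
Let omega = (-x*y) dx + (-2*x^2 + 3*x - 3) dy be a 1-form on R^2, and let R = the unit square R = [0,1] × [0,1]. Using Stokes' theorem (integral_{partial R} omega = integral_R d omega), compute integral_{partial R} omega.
integral_(partial R) omega = 3/2

Stokes: integral_partial_R omega = integral_R d omega with d omega = (∂Q/∂x - ∂P/∂y) dx ∧ dy.
  ∂Q/∂x = 3 - 4*x
  ∂P/∂y = -x
  integrand = ∂Q/∂x - ∂P/∂y = 3 - 3*x.
Integrating over R: integral_0^1 integral_0^1 (3 - 3*x) dx dy = 3/2.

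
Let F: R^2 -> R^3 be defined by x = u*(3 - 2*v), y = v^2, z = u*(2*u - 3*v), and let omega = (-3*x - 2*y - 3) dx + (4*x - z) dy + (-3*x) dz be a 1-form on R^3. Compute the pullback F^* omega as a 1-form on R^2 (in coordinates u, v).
F^* omega = (24*u^2*v - 36*u^2 - 30*u*v^2 + 63*u*v - 27*u + 4*v^3 - 6*v^2 + 6*v - 9) du + (u*(-34*u*v + 45*u - 6*v^2 + 24*v + 6)) dv

Using F^*(f dg) = (f ∘ F) d(g ∘ F), substitute each coordinate x_i by F_i(u, v) in f_i, and replace dx_i by d F_i = (∂F_i/∂u) du + (∂F_i/∂v) dv.
  For the x component: f_1(F) = 6*u*v - 9*u - 2*v^2 - 3; d F_1 = (3 - 2*v) du + (-2*u) dv
  For the y component: f_2(F) = u*(-2*u - 5*v + 12); d F_2 = (0) du + (2*v) dv
  For the z component: f_3(F) = 3*u*(2*v - 3); d F_3 = (4*u - 3*v) du + (-3*u) dv
Combining and collecting du, dv coefficients:
  coeff of du: 24*u^2*v - 36*u^2 - 30*u*v^2 + 63*u*v - 27*u + 4*v^3 - 6*v^2 + 6*v - 9
  coeff of dv: u*(-34*u*v + 45*u - 6*v^2 + 24*v + 6)
F^* omega = (24*u^2*v - 36*u^2 - 30*u*v^2 + 63*u*v - 27*u + 4*v^3 - 6*v^2 + 6*v - 9) du + (u*(-34*u*v + 45*u - 6*v^2 + 24*v + 6)) dv.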